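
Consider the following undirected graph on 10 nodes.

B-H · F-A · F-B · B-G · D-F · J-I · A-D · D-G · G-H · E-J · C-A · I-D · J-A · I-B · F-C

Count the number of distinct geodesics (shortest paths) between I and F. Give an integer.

The shortest distance is 2. The length-2 paths are: I–D–F; I–B–F.
That gives 2 distinct shortest paths.

2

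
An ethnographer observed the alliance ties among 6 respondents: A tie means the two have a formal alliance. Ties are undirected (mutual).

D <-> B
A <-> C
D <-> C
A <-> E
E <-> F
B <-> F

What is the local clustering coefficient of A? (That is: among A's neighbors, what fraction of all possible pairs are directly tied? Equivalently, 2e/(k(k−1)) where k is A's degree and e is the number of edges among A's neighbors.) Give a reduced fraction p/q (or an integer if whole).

A's neighbors: C and E (k = 2).
Possible neighbor pairs: C(2,2) = 1. Edges among them: none → e = 0.
Clustering(A) = 0/1.

0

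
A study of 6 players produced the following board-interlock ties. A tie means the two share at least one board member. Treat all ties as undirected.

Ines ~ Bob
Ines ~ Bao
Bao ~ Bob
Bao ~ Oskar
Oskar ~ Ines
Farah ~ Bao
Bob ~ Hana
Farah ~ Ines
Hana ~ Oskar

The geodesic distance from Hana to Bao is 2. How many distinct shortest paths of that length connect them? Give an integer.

2

The shortest distance is 2. The length-2 paths are: Hana–Oskar–Bao; Hana–Bob–Bao.
That gives 2 distinct shortest paths.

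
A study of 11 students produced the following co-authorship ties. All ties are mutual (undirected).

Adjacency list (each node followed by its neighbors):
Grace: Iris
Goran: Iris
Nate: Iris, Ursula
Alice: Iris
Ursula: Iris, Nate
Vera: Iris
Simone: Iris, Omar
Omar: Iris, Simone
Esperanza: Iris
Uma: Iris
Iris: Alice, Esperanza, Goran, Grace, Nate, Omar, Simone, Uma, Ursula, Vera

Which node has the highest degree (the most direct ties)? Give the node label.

Degrees — Alice:1, Esperanza:1, Goran:1, Grace:1, Iris:10, Nate:2, Omar:2, Simone:2, Uma:1, Ursula:2, Vera:1.
The maximum is 10, attained only by Iris.

Iris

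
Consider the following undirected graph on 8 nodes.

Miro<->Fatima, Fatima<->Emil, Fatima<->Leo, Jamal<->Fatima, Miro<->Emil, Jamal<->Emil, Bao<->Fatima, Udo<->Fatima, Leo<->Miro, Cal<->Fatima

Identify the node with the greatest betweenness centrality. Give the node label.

Unnormalized betweenness of each node: Bao:0, Cal:0, Emil:1/2, Fatima:17, Jamal:0, Leo:0, Miro:1/2, Udo:0.
Fatima has the largest value, 17, making it the main broker — the node through which the most shortest paths run.

Fatima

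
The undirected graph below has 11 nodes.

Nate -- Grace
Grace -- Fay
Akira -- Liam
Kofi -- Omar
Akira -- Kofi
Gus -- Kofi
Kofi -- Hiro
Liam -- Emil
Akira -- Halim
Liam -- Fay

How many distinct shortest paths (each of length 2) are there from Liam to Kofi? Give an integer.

1

The shortest distance is 2, and the only length-2 path is Liam–Akira–Kofi. So there is exactly 1 shortest path.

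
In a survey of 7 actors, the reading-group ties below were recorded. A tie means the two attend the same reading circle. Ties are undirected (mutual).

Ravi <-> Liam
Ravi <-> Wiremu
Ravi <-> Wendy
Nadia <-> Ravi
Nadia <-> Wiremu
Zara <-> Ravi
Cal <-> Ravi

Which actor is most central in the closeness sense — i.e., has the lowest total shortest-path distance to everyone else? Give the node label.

Farness (sum of distances to all others) for each node — Cal:11, Liam:11, Nadia:10, Ravi:6, Wendy:11, Wiremu:10, Zara:11.
The smallest farness is 6, for Ravi, so Ravi has the highest closeness.

Ravi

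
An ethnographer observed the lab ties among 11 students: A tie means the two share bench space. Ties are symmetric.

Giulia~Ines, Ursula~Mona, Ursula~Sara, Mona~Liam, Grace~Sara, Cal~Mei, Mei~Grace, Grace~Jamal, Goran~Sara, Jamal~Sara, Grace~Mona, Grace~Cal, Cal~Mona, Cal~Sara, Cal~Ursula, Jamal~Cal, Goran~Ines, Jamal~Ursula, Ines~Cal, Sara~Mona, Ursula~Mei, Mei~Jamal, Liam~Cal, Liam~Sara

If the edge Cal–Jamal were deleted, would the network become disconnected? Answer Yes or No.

Even without that edge, Cal still reaches Jamal via Cal – Grace – Jamal, so the network stays connected. Not a bridge.

No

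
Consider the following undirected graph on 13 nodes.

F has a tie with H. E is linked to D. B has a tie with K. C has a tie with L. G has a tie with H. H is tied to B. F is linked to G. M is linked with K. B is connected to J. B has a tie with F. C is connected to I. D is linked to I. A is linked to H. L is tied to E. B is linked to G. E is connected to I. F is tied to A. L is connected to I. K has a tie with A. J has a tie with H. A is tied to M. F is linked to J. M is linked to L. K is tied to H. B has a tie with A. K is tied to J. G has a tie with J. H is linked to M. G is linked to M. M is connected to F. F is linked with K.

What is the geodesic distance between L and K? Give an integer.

One shortest route is L – M – K, which uses 2 edges, and L and K are not directly tied, so nothing shorter exists. So d(L,K) = 2.

2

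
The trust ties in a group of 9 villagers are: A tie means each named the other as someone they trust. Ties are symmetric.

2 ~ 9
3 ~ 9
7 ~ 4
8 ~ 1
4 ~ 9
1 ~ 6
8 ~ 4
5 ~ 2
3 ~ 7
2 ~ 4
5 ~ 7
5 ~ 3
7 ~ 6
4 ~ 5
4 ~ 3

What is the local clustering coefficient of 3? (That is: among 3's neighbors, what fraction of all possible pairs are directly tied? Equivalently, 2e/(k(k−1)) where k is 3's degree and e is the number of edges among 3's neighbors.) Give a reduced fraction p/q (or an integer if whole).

2/3

3's neighbors: 4, 5, 7, and 9 (k = 4).
Possible neighbor pairs: C(4,2) = 6. Edges among them: 4–5, 4–7, 4–9, 5–7 → e = 4.
Clustering(3) = 4/6 = 2/3.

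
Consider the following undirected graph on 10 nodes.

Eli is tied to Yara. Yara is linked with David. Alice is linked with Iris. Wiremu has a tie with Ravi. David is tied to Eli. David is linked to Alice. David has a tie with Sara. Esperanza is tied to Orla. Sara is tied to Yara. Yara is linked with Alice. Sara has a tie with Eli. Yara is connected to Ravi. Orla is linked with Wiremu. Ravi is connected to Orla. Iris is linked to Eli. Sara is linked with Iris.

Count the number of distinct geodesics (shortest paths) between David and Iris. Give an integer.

The shortest distance is 2. The length-2 paths are: David–Alice–Iris; David–Sara–Iris; David–Eli–Iris.
That gives 3 distinct shortest paths.

3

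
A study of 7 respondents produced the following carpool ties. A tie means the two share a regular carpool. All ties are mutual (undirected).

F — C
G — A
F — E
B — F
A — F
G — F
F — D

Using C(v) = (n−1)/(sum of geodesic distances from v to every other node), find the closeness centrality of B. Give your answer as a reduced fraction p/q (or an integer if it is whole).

Distances from B: A:2, C:2, D:2, E:2, F:1, G:2. Sum = 11.
n = 7, so closeness = 6/11.

6/11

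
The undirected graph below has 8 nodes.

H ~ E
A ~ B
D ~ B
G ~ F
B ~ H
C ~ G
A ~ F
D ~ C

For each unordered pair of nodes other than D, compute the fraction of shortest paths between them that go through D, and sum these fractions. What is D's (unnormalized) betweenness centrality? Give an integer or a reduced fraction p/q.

5

Pairs whose geodesics pass through D — H–G: 1/2; H–C: 1; A–C: 1/2; B–G: 1/2; B–C: 1; G–E: 1/2; C–E: 1.
All other pairs contribute 0.
Summing the contributions gives betweenness(D) = 5.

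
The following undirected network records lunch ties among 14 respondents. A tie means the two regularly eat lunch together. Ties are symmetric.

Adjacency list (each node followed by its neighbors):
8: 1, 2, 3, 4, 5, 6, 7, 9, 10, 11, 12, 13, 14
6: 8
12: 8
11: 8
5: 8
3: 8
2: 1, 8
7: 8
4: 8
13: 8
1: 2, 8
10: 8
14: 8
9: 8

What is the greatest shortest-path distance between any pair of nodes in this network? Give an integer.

Eccentricity of each node (its greatest distance to any other): 1:2, 2:2, 3:2, 4:2, 5:2, 6:2, 7:2, 8:1, 9:2, 10:2, 11:2, 12:2, 13:2, 14:2.
The maximum eccentricity is 2, realized for instance by the pair 1–12 via 1 – 8 – 12. So the diameter is 2.

2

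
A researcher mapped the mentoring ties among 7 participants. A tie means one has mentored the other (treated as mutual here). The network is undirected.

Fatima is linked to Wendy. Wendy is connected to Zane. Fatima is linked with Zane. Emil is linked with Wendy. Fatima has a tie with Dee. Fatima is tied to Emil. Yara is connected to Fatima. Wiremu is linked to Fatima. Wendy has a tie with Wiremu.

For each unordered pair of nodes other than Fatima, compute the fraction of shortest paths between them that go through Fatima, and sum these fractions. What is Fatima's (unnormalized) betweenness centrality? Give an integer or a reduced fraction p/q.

21/2

Pairs whose geodesics pass through Fatima — Wendy–Dee: 1; Wendy–Yara: 1; Zane–Wiremu: 1/2; Zane–Emil: 1/2; Zane–Dee: 1; Zane–Yara: 1; Wiremu–Emil: 1/2; Wiremu–Dee: 1; Wiremu–Yara: 1; Emil–Dee: 1; Emil–Yara: 1; Dee–Yara: 1.
All other pairs contribute 0.
Summing the contributions gives betweenness(Fatima) = 21/2.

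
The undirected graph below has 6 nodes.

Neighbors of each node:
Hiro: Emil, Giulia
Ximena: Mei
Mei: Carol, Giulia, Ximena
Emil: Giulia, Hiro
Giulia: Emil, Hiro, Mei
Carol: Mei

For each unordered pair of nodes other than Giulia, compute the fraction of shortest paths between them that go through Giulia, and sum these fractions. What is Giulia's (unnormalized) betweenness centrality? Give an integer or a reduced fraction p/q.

6

Pairs whose geodesics pass through Giulia — Emil–Ximena: 1; Emil–Mei: 1; Emil–Carol: 1; Hiro–Ximena: 1; Hiro–Mei: 1; Hiro–Carol: 1.
All other pairs contribute 0.
Summing the contributions gives betweenness(Giulia) = 6.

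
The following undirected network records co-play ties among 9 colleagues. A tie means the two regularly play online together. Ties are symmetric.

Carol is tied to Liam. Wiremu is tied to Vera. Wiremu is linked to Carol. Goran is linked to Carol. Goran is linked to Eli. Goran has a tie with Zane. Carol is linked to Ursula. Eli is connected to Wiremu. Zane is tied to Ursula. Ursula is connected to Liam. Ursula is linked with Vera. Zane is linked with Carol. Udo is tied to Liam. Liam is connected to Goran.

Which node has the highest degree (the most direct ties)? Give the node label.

Carol

Degrees — Carol:5, Eli:2, Goran:4, Liam:4, Udo:1, Ursula:4, Vera:2, Wiremu:3, Zane:3.
The maximum is 5, attained only by Carol.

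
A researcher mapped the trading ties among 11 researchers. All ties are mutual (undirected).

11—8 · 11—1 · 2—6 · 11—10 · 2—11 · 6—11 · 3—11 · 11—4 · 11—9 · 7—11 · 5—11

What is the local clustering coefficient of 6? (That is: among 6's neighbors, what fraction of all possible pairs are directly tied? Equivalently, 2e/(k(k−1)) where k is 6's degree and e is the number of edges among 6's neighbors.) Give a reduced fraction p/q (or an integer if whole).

6's neighbors: 2 and 11 (k = 2).
Possible neighbor pairs: C(2,2) = 1. Edges among them: 2–11 → e = 1.
Clustering(6) = 1/1.

1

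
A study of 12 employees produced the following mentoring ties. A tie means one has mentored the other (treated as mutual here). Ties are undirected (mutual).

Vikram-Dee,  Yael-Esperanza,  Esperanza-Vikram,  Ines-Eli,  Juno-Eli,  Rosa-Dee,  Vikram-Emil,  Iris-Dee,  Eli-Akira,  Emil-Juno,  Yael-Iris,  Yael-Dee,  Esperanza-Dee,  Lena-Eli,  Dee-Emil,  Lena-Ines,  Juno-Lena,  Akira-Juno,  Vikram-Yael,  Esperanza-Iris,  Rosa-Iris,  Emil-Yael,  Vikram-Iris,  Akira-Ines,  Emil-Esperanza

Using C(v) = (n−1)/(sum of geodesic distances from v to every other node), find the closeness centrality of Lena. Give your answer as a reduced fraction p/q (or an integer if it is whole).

11/27

Distances from Lena: Akira:2, Dee:3, Eli:1, Emil:2, Esperanza:3, Ines:1, Iris:4, Juno:1, Rosa:4, Vikram:3, Yael:3. Sum = 27.
n = 12, so closeness = 11/27.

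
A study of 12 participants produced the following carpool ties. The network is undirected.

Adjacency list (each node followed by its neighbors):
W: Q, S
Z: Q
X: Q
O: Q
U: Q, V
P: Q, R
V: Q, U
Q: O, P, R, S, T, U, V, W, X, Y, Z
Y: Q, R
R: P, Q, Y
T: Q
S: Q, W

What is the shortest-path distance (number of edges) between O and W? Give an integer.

2

One shortest route is O – Q – W, which uses 2 edges, and O and W are not directly tied, so nothing shorter exists. So d(O,W) = 2.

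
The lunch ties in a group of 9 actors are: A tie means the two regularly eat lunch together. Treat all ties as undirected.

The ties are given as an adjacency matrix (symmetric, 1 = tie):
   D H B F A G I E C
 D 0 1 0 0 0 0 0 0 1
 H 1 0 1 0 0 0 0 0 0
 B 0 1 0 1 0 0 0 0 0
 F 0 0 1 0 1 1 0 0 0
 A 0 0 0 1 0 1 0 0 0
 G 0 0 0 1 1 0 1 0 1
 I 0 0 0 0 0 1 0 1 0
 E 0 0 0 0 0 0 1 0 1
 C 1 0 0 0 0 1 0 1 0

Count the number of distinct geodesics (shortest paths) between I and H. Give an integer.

3

The shortest distance is 4. The length-4 paths are: I–G–C–D–H; I–E–C–D–H; I–G–F–B–H.
That gives 3 distinct shortest paths.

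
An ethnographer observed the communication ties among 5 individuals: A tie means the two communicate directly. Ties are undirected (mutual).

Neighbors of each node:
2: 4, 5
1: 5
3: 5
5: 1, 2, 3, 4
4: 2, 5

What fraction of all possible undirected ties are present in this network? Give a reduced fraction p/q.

There are 5 edges and 5 nodes, so the maximum possible is C(5,2) = 10.
Density = 5/10 = 1/2.

1/2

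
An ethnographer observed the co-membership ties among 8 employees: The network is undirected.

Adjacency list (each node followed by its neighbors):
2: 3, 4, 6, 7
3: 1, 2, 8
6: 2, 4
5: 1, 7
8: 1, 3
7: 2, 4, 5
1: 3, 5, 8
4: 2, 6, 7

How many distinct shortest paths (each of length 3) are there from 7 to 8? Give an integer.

2

The shortest distance is 3. The length-3 paths are: 7–5–1–8; 7–2–3–8.
That gives 2 distinct shortest paths.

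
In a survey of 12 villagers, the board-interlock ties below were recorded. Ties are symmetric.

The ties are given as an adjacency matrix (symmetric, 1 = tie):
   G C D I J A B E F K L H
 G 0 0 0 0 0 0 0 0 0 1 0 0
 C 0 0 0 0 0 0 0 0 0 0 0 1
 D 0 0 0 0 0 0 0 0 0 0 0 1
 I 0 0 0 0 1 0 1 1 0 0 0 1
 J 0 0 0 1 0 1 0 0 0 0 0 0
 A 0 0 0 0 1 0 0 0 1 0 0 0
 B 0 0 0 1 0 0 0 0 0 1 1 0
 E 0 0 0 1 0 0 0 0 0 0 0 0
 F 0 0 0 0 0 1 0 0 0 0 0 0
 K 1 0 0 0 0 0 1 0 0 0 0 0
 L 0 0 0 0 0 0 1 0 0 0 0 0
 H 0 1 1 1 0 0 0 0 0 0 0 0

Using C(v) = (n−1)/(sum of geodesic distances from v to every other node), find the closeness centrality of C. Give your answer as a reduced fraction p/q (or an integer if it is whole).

Distances from C: A:4, B:3, D:2, E:3, F:5, G:5, H:1, I:2, J:3, K:4, L:4. Sum = 36.
n = 12, so closeness = 11/36.

11/36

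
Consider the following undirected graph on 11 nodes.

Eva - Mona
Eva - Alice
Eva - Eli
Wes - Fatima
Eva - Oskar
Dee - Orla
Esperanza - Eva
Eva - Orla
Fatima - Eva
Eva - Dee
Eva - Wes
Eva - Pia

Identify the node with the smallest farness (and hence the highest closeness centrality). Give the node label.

Farness (sum of distances to all others) for each node — Alice:19, Dee:18, Eli:19, Esperanza:19, Eva:10, Fatima:18, Mona:19, Orla:18, Oskar:19, Pia:19, Wes:18.
The smallest farness is 10, for Eva, so Eva has the highest closeness.

Eva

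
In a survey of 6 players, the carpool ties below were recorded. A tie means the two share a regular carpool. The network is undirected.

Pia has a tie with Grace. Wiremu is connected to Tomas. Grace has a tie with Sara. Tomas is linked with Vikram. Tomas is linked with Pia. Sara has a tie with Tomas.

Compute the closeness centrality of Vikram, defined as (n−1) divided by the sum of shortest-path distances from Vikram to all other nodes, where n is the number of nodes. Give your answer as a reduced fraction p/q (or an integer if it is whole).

Distances from Vikram: Grace:3, Pia:2, Sara:2, Tomas:1, Wiremu:2. Sum = 10.
n = 6, so closeness = 5/10 = 1/2.

1/2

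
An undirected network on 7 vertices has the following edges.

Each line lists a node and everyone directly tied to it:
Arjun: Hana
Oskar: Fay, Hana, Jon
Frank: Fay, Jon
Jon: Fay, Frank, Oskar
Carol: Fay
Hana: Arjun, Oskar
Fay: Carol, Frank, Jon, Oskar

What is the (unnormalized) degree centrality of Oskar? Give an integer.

3

Oskar is directly tied to Fay, Hana, and Jon. That is 3 neighbors, so the degree of Oskar is 3.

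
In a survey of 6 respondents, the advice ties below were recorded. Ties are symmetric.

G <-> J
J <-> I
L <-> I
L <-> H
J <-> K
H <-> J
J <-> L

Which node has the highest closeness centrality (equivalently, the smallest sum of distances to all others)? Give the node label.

J

Farness (sum of distances to all others) for each node — G:9, H:8, I:8, J:5, K:9, L:7.
The smallest farness is 5, for J, so J has the highest closeness.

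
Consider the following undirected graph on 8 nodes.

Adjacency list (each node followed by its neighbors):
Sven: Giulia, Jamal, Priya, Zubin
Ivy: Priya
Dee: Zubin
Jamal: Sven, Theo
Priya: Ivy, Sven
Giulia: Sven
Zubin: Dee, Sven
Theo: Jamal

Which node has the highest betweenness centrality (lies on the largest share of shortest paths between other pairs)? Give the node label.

Sven

Unnormalized betweenness of each node: Dee:0, Giulia:0, Ivy:0, Jamal:6, Priya:6, Sven:18, Theo:0, Zubin:6.
Sven has the largest value, 18, making it the main broker — the node through which the most shortest paths run.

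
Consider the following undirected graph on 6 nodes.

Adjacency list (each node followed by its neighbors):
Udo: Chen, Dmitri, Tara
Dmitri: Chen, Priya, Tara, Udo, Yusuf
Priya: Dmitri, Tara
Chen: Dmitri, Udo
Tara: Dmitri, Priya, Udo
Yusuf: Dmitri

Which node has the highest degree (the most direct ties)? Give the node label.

Dmitri

Degrees — Chen:2, Dmitri:5, Priya:2, Tara:3, Udo:3, Yusuf:1.
The maximum is 5, attained only by Dmitri.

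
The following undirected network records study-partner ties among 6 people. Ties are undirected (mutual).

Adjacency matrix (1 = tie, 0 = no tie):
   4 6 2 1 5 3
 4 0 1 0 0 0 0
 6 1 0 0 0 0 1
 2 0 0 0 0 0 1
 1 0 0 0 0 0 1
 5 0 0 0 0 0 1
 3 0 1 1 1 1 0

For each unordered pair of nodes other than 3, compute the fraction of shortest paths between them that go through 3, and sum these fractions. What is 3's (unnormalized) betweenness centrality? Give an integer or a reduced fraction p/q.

9

Pairs whose geodesics pass through 3 — 4–2: 1; 4–1: 1; 4–5: 1; 6–2: 1; 6–1: 1; 6–5: 1; 2–1: 1; 2–5: 1; 1–5: 1.
All other pairs contribute 0.
Summing the contributions gives betweenness(3) = 9.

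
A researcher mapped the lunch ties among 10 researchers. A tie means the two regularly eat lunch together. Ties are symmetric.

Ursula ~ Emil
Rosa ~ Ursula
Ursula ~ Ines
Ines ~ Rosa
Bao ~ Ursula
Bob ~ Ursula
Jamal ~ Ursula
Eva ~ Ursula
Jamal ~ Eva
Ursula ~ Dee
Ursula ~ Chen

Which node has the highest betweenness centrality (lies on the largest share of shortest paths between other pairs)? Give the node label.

Ursula

Unnormalized betweenness of each node: Bao:0, Bob:0, Chen:0, Dee:0, Emil:0, Eva:0, Ines:0, Jamal:0, Rosa:0, Ursula:34.
Ursula has the largest value, 34, making it the main broker — the node through which the most shortest paths run.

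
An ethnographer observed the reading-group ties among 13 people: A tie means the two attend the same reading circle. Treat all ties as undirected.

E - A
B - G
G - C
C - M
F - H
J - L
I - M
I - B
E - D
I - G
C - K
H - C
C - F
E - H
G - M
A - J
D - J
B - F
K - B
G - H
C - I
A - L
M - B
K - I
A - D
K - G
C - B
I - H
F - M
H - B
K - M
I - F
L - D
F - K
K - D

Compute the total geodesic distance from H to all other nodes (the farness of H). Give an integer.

Distances from H: A:2, B:1, C:1, D:2, E:1, F:1, G:1, I:1, J:3, K:2, L:3, M:2.
Sum = 2 + 1 + 1 + 2 + 1 + 1 + 1 + 1 + 3 + 2 + 3 + 2 = 20.

20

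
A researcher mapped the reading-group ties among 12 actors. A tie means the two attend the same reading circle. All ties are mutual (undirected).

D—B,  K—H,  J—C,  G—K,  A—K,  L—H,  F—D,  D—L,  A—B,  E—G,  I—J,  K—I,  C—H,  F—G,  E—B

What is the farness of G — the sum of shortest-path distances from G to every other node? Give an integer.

Distances from G: A:2, B:2, C:3, D:2, E:1, F:1, H:2, I:2, J:3, K:1, L:3.
Sum = 2 + 2 + 3 + 2 + 1 + 1 + 2 + 2 + 3 + 1 + 3 = 22.

22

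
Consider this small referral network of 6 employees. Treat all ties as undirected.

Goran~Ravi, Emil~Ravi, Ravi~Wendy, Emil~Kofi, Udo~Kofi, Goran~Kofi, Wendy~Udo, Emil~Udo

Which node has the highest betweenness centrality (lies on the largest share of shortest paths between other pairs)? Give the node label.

Ravi

Unnormalized betweenness of each node: Emil:1, Goran:1/2, Kofi:3/2, Ravi:2, Udo:3/2, Wendy:1/2.
Ravi has the largest value, 2, making it the main broker — the node through which the most shortest paths run.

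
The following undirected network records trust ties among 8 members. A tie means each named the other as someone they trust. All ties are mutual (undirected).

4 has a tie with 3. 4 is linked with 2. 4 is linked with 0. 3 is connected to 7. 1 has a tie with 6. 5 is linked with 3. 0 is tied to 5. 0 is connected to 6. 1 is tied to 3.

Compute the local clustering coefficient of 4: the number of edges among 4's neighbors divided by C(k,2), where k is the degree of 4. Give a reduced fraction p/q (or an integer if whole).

4's neighbors: 0, 2, and 3 (k = 3).
Possible neighbor pairs: C(3,2) = 3. Edges among them: none → e = 0.
Clustering(4) = 0/3 = 0.

0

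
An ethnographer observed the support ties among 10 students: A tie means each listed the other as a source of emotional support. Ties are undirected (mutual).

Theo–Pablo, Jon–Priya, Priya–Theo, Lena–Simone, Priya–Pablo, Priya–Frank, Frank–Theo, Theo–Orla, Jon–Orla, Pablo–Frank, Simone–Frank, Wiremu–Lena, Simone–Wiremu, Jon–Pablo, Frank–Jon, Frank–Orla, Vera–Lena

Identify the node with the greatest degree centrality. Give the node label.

Frank

Degrees — Frank:6, Jon:4, Lena:3, Orla:3, Pablo:4, Priya:4, Simone:3, Theo:4, Vera:1, Wiremu:2.
The maximum is 6, attained only by Frank.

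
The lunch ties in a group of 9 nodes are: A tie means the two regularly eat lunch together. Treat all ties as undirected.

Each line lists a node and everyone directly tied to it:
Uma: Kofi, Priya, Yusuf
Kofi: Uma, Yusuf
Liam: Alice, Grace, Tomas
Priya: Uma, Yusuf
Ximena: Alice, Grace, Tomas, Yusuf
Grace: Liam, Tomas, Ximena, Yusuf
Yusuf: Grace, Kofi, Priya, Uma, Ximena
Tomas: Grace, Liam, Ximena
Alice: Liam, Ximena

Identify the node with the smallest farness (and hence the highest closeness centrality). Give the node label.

Yusuf

Farness (sum of distances to all others) for each node — Alice:17, Grace:12, Kofi:17, Liam:16, Priya:17, Tomas:16, Uma:16, Ximena:12, Yusuf:11.
The smallest farness is 11, for Yusuf, so Yusuf has the highest closeness.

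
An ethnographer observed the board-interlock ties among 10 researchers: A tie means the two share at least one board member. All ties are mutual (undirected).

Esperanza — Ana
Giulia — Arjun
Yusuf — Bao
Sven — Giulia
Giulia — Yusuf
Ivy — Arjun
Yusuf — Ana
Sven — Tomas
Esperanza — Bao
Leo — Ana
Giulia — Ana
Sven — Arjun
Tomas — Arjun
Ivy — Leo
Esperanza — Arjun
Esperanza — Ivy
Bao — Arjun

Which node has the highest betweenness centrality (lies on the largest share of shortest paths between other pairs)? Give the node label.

Unnormalized betweenness of each node: Ana:49/10, Arjun:749/60, Bao:26/15, Esperanza:97/30, Giulia:151/30, Ivy:7/2, Leo:7/10, Sven:7/6, Tomas:0, Yusuf:5/4.
Arjun has the largest value, 749/60, making it the main broker — the node through which the most shortest paths run.

Arjun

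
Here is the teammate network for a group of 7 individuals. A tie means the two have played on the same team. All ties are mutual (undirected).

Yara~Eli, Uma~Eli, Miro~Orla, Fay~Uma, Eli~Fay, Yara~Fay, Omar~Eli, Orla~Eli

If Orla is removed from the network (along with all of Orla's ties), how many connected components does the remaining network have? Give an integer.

Without Orla, the remaining ties split the others into: {Eli, Fay, Omar, Uma, Yara}; {Miro}.
That's 2 separate components.

2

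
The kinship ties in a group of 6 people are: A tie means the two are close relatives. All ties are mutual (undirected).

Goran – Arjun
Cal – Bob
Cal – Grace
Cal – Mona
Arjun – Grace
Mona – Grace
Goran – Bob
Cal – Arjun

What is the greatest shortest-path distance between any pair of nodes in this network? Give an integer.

3

Eccentricity of each node (its greatest distance to any other): Arjun:2, Bob:2, Cal:2, Goran:3, Grace:2, Mona:3.
The maximum eccentricity is 3, realized for instance by the pair Goran–Mona via Goran – Arjun – Cal – Mona. So the diameter is 3.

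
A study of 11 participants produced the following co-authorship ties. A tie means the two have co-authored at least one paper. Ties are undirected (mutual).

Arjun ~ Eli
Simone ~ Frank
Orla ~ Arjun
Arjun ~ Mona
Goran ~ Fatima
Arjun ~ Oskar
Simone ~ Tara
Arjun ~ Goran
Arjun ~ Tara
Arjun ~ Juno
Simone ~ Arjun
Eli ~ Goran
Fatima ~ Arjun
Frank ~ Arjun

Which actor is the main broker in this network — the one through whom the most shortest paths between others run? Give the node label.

Unnormalized betweenness of each node: Arjun:40, Eli:0, Fatima:0, Frank:0, Goran:1/2, Juno:0, Mona:0, Orla:0, Oskar:0, Simone:1/2, Tara:0.
Arjun has the largest value, 40, making it the main broker — the node through which the most shortest paths run.

Arjun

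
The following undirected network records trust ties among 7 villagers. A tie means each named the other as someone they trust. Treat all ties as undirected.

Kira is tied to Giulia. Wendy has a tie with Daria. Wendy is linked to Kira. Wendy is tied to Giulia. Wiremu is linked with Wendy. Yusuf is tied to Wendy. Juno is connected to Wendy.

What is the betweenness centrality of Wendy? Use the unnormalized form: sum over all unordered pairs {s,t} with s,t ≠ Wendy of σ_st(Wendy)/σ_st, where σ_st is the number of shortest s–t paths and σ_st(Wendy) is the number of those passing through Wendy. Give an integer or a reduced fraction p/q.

Pairs whose geodesics pass through Wendy — Giulia–Juno: 1; Giulia–Daria: 1; Giulia–Wiremu: 1; Giulia–Yusuf: 1; Juno–Daria: 1; Juno–Wiremu: 1; Juno–Yusuf: 1; Juno–Kira: 1; Daria–Wiremu: 1; Daria–Yusuf: 1; Daria–Kira: 1; Wiremu–Yusuf: 1; Wiremu–Kira: 1; Yusuf–Kira: 1.
All other pairs contribute 0.
Summing the contributions gives betweenness(Wendy) = 14.

14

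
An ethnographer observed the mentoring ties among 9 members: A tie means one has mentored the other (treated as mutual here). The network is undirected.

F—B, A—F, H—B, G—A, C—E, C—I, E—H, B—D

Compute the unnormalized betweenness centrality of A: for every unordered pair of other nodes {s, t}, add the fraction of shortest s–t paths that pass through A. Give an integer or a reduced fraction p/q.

7

Pairs whose geodesics pass through A — B–G: 1; C–G: 1; D–G: 1; H–G: 1; I–G: 1; E–G: 1; G–F: 1.
All other pairs contribute 0.
Summing the contributions gives betweenness(A) = 7.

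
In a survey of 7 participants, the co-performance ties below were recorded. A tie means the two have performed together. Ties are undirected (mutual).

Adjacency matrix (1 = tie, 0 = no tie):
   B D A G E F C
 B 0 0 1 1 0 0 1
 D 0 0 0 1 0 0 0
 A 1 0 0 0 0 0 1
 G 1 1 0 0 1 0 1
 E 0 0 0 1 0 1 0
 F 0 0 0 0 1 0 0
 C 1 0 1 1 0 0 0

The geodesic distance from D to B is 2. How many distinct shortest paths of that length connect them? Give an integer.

The shortest distance is 2, and the only length-2 path is D–G–B. So there is exactly 1 shortest path.

1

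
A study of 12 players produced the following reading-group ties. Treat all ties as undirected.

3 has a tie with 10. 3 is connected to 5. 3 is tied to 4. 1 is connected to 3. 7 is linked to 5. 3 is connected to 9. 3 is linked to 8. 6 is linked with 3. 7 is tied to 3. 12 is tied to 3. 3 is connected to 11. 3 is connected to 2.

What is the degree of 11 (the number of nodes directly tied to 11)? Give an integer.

1

11 is directly tied to 3. That is 1 neighbor, so the degree of 11 is 1.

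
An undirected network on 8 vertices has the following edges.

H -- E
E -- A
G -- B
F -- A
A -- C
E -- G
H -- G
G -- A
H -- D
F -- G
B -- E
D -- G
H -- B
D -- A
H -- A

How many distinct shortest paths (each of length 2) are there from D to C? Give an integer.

The shortest distance is 2, and the only length-2 path is D–A–C. So there is exactly 1 shortest path.

1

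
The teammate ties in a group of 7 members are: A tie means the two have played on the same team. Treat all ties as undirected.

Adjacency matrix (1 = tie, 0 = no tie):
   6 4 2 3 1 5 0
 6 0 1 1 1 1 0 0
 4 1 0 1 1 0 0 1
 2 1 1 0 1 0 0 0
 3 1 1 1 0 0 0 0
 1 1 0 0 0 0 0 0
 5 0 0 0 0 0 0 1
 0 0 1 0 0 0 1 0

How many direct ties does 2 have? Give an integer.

3

2 is directly tied to 3, 4, and 6. That is 3 neighbors, so the degree of 2 is 3.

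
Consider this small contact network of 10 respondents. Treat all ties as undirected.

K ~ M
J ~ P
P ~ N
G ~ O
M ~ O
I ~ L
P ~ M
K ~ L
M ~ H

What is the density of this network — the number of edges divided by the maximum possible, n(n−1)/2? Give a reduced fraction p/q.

There are 9 edges and 10 nodes, so the maximum possible is C(10,2) = 45.
Density = 9/45 = 1/5.

1/5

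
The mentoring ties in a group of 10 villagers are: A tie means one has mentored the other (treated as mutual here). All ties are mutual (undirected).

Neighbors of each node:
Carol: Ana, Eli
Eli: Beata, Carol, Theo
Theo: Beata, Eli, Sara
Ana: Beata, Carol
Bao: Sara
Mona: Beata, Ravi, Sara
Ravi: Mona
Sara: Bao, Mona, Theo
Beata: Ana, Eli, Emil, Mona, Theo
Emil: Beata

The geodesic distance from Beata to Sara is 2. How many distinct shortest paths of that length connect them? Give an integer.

The shortest distance is 2. The length-2 paths are: Beata–Theo–Sara; Beata–Mona–Sara.
That gives 2 distinct shortest paths.

2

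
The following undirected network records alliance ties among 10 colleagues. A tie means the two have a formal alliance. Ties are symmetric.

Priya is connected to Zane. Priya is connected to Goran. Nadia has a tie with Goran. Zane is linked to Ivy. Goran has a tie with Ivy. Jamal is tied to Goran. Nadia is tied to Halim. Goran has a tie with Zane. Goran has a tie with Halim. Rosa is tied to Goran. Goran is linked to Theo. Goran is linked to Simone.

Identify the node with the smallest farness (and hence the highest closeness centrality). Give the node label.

Farness (sum of distances to all others) for each node — Goran:9, Halim:16, Ivy:16, Jamal:17, Nadia:16, Priya:16, Rosa:17, Simone:17, Theo:17, Zane:15.
The smallest farness is 9, for Goran, so Goran has the highest closeness.

Goran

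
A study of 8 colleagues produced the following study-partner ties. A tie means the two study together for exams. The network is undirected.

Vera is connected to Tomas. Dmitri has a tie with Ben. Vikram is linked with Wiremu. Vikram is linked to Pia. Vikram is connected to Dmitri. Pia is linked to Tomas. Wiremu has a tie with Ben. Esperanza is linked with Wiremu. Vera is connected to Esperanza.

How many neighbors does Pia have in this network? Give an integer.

Pia is directly tied to Tomas and Vikram. That is 2 neighbors, so the degree of Pia is 2.

2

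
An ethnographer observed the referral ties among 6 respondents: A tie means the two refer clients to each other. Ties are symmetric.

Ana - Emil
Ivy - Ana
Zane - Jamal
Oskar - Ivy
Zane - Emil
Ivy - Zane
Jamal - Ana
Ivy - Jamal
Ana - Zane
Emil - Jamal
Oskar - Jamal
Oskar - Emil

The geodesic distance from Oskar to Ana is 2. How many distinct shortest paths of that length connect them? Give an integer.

3

The shortest distance is 2. The length-2 paths are: Oskar–Ivy–Ana; Oskar–Emil–Ana; Oskar–Jamal–Ana.
That gives 3 distinct shortest paths.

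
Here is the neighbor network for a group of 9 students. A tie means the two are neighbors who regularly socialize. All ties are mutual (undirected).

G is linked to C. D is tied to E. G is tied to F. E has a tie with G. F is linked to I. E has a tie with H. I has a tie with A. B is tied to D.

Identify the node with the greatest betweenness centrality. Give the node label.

Unnormalized betweenness of each node: A:0, B:0, C:0, D:7, E:17, F:12, G:19, H:0, I:7.
G has the largest value, 19, making it the main broker — the node through which the most shortest paths run.

G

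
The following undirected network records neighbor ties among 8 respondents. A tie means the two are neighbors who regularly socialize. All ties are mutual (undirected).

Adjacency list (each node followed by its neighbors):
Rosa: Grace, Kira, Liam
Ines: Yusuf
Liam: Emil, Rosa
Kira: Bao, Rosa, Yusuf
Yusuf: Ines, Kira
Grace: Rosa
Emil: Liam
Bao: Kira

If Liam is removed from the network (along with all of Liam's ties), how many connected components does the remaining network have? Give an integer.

2

Without Liam, the remaining ties split the others into: {Bao, Grace, Ines, Kira, Rosa, Yusuf}; {Emil}.
That's 2 separate components.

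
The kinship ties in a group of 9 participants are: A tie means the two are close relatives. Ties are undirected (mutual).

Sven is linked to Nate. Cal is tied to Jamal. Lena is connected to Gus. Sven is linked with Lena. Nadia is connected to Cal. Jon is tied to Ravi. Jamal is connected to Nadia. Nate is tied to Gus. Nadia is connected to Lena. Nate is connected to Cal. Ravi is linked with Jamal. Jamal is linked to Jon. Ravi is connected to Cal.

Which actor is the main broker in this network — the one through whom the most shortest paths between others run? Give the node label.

Unnormalized betweenness of each node: Cal:28/3, Gus:1/2, Jamal:16/3, Jon:0, Lena:25/6, Nadia:17/3, Nate:41/6, Ravi:5/3, Sven:1/2.
Cal has the largest value, 28/3, making it the main broker — the node through which the most shortest paths run.

Cal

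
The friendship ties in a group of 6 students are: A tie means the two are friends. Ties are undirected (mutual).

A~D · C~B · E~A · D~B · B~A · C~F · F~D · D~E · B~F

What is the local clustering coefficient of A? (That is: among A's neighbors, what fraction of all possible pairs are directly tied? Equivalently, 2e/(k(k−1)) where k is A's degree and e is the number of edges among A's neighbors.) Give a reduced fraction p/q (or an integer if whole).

2/3

A's neighbors: B, D, and E (k = 3).
Possible neighbor pairs: C(3,2) = 3. Edges among them: B–D, D–E → e = 2.
Clustering(A) = 2/3.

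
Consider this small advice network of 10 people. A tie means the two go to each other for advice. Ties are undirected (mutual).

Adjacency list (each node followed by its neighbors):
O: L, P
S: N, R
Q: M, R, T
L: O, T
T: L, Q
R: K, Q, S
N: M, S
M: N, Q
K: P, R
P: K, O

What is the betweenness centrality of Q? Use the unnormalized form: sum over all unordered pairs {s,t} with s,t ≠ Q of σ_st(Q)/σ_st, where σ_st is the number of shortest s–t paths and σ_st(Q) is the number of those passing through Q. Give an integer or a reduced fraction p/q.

Pairs whose geodesics pass through Q — T–K: 1; T–R: 1; T–S: 1; T–N: 1; T–M: 1; L–R: 1; L–S: 1; L–N: 1; L–M: 1; O–N: 1/2; O–M: 1; P–M: 1; K–M: 1; R–M: 1.
All other pairs contribute 0.
Summing the contributions gives betweenness(Q) = 27/2.

27/2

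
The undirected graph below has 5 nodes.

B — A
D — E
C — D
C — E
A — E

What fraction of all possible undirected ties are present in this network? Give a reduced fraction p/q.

1/2

There are 5 edges and 5 nodes, so the maximum possible is C(5,2) = 10.
Density = 5/10 = 1/2.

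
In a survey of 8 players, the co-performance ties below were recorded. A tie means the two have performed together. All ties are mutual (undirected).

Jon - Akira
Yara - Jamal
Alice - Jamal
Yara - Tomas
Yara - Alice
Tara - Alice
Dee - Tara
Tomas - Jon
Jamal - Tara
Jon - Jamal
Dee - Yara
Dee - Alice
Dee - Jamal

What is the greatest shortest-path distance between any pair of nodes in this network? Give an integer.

3

Eccentricity of each node (its greatest distance to any other): Akira:3, Alice:3, Dee:3, Jamal:2, Jon:2, Tara:3, Tomas:3, Yara:3.
The maximum eccentricity is 3, realized for instance by the pair Akira–Alice via Akira – Jon – Jamal – Alice. So the diameter is 3.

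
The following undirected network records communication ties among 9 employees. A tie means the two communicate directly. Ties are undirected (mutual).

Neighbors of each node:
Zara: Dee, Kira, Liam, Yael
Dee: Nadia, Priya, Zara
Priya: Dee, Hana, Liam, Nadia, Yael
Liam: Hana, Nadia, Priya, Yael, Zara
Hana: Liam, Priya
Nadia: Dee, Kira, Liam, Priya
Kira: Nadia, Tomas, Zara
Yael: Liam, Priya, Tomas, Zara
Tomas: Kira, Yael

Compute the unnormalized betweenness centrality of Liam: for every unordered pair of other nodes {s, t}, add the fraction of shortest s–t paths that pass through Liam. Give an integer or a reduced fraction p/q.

Pairs whose geodesics pass through Liam — Hana–Nadia: 1/2; Hana–Zara: 1; Hana–Kira: 2/3; Hana–Tomas: 1/2; Hana–Yael: 1/2; Nadia–Zara: 1/3; Nadia–Yael: 1/2; Zara–Priya: 1/3.
All other pairs contribute 0.
Summing the contributions gives betweenness(Liam) = 13/3.

13/3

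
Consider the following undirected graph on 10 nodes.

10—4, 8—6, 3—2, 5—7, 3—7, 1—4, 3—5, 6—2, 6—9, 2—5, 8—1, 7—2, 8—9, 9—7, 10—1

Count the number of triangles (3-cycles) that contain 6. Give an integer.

6's neighbors: 2, 8, and 9.
Neighbor pairs that are themselves tied: 6–8–9. Each forms one triangle with 6, for 1 in total.

1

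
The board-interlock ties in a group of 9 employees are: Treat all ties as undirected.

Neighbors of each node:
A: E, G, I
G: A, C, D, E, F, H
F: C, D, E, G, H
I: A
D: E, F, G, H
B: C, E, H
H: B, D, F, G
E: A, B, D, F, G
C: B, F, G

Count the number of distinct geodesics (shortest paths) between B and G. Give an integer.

The shortest distance is 2. The length-2 paths are: B–E–G; B–H–G; B–C–G.
That gives 3 distinct shortest paths.

3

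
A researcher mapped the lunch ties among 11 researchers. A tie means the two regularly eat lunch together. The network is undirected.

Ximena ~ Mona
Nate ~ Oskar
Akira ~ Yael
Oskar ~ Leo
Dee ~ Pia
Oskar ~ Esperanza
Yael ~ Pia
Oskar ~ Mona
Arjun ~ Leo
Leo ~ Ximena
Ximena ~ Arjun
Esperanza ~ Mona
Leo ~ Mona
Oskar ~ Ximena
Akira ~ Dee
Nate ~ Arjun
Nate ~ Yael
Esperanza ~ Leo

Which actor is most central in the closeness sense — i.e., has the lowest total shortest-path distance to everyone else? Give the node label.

Farness (sum of distances to all others) for each node — Akira:28, Arjun:21, Dee:35, Esperanza:25, Leo:23, Mona:24, Nate:18, Oskar:19, Pia:28, Ximena:24, Yael:21.
The smallest farness is 18, for Nate, so Nate has the highest closeness.

Nate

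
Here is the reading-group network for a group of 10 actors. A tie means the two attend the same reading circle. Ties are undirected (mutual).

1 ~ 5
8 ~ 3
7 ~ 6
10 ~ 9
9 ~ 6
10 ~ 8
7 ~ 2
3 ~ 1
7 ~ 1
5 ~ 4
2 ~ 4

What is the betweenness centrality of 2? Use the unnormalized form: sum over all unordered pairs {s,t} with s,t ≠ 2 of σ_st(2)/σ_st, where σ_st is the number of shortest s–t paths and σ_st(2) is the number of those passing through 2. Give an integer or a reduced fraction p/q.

7/2

Pairs whose geodesics pass through 2 — 10–4: 1/2; 9–4: 1; 6–4: 1; 7–4: 1.
All other pairs contribute 0.
Summing the contributions gives betweenness(2) = 7/2.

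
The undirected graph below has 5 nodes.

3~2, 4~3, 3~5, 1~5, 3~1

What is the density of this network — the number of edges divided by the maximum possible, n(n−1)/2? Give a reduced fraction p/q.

1/2

There are 5 edges and 5 nodes, so the maximum possible is C(5,2) = 10.
Density = 5/10 = 1/2.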